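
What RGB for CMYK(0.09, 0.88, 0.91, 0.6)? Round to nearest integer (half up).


R = 255 × (1-C) × (1-K) = 255 × 0.91 × 0.40 = 92.82 → 93
G = 255 × (1-M) × (1-K) = 255 × 0.12 × 0.40 = 12.24 → 12
B = 255 × (1-Y) × (1-K) = 255 × 0.09 × 0.40 = 9.18 → 9
= RGB(93, 12, 9)


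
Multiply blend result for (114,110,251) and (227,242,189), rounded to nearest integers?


Multiply: C = A×B/255, rounded to nearest integer
R: 114×227/255 = 25878/255 ≈ 101.482 → 101
G: 110×242/255 = 26620/255 ≈ 104.392 → 104
B: 251×189/255 = 47439/255 ≈ 186.035 → 186
= RGB(101, 104, 186)


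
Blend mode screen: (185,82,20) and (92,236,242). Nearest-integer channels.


Screen: C = 255 - (255-A)×(255-B)/255, rounded to nearest integer
R: 255 - (255-185)×(255-92)/255 = 255 - 11410/255 ≈ 255 - 44.745 = 210.255 → 210
G: 255 - (255-82)×(255-236)/255 = 255 - 3287/255 ≈ 255 - 12.890 = 242.110 → 242
B: 255 - (255-20)×(255-242)/255 = 255 - 3055/255 ≈ 255 - 11.980 = 243.020 → 243
= RGB(210, 242, 243)


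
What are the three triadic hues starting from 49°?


Triadic: equally spaced at 120° intervals
H1 = 49°
H2 = (49 + 120) mod 360 = 169°
H3 = (49 + 240) mod 360 = 289°
Triadic = 49°, 169°, 289°


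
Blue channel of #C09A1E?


Color: #C09A1E
R = C0 = 192
G = 9A = 154
B = 1E = 30
Blue = 30


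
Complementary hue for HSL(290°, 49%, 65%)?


Complement = opposite side of color wheel = hue + 180°
H' = (290 + 180) mod 360 = 110°
S and L unchanged.
= HSL(110°, 49%, 65%)


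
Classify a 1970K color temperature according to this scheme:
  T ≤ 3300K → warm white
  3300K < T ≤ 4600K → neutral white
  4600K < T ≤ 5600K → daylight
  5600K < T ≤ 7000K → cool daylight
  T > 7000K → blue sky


Temperature: 1970K
1970K ≤ 3300K → warm white
Classification: warm white


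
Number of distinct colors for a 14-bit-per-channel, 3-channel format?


Total bits = 14 bits/channel × 3 channels = 42 bits
Distinct colors = 2^42
= 4,398,046,511,104 colors


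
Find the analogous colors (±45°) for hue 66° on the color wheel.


Base hue: 66°
Left analog: (66 - 45) mod 360 = 21°
Right analog: (66 + 45) mod 360 = 111°
Analogous hues = 21° and 111°


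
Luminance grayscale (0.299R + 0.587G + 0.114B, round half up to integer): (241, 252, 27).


Gray = 0.299×R + 0.587×G + 0.114×B
Gray = 0.299×241 + 0.587×252 + 0.114×27
Gray = 72.059 + 147.924 + 3.078
Gray = 223.061 → round half up → 223
Gray = 223


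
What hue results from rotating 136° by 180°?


New hue = (H + rotation) mod 360
New hue = (136 + 180) mod 360
= 316 mod 360
= 316°


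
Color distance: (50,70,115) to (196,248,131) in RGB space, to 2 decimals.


d = √[(R₁-R₂)² + (G₁-G₂)² + (B₁-B₂)²]
d = √[(50-196)² + (70-248)² + (115-131)²]
d = √[21316 + 31684 + 256]
d = √53256
d ≈ 230.77


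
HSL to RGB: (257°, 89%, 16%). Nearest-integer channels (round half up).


H=257°, S=0.89, L=0.16
C = (1-|2L-1|)×S = (1-|-0.68|)×0.89 = 0.2848
H' = H/60 = 257/60 ≈ 4.2833; X = C×(1-|H' mod 2 - 1|) ≈ 0.0807
m = L - C/2 = 0.16 - 0.1424 = 0.0176
Sector ⌊H'⌋ = 4 → (R',G',B') = (≈0.0807, 0.0, 0.2848)
RGB = ((R'+m)×255, (G'+m)×255, (B'+m)×255) = (25.0648, 4.488, 77.112)
Round half up → RGB(25, 4, 77)


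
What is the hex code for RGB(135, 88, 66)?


R = 135 → 87 (hex)
G = 88 → 58 (hex)
B = 66 → 42 (hex)
Hex = #875842


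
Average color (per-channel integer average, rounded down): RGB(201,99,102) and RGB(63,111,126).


Midpoint: each channel = ⌊(C₁+C₂)/2⌋
R: ⌊(201+63)/2⌋ = 132
G: ⌊(99+111)/2⌋ = 105
B: ⌊(102+126)/2⌋ = 114
= RGB(132, 105, 114)


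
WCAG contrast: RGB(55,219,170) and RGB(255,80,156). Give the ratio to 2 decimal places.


Linearize each sRGB channel c=v/255: c/12.92 if c ≤ 0.04045 else ((c+0.055)/1.055)^2.4
L = 0.2126×R_lin + 0.7152×G_lin + 0.0722×B_lin
Color 1 (55,219,170):
  R=55: 55/255≈0.2157 > 0.04045 → ((0.2157+0.055)/1.055)^2.4 ≈ 0.03820
  G=219: 219/255≈0.8588 > 0.04045 → ((0.8588+0.055)/1.055)^2.4 ≈ 0.70838
  B=170: 170/255≈0.6667 > 0.04045 → ((0.6667+0.055)/1.055)^2.4 ≈ 0.40198
  L1 = 0.2126×0.03820 + 0.7152×0.70838 + 0.0722×0.40198 ≈ 0.54378
Color 2 (255,80,156):
  R=255: 255/255≈1.0000 > 0.04045 → ((1.0000+0.055)/1.055)^2.4 ≈ 1.00000
  G=80: 80/255≈0.3137 > 0.04045 → ((0.3137+0.055)/1.055)^2.4 ≈ 0.08022
  B=156: 156/255≈0.6118 > 0.04045 → ((0.6118+0.055)/1.055)^2.4 ≈ 0.33245
  L2 = 0.2126×1.00000 + 0.7152×0.08022 + 0.0722×0.33245 ≈ 0.29398
Lighter = 0.54378, Darker = 0.29398
Ratio = (L_lighter + 0.05) / (L_darker + 0.05)
Ratio = (0.54378 + 0.05) / (0.29398 + 0.05) = 0.59378 / 0.34398 ≈ 1.7262
Ratio ≈ 1.73:1


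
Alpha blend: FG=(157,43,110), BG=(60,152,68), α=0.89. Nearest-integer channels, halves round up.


C = α×F + (1-α)×B, with 1-α = 0.11
R: 0.89×157 + 0.11×60 = 139.73 + 6.60 = 146.33 → 146
G: 0.89×43 + 0.11×152 = 38.27 + 16.72 = 54.99 → 55
B: 0.89×110 + 0.11×68 = 97.90 + 7.48 = 105.38 → 105
= RGB(146, 55, 105)


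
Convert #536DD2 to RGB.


53 → 83 (R)
6D → 109 (G)
D2 → 210 (B)
= RGB(83, 109, 210)


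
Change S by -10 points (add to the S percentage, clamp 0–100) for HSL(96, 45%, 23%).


Original S = 45%
Adjustment = -10 percentage points
New S = 45 + (-10) = 35
Clamp to [0, 100] → 35
= HSL(96°, 35%, 23%)


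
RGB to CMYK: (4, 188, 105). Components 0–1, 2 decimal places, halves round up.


R'=4/255≈0.0157, G'=188/255≈0.7373, B'=105/255≈0.4118
K = 1 - max(R',G',B') = 1 - 188/255 = 67/255 = 0.26274… → 0.26
(1-R'-K)/(1-K) simplifies to (max-R)/max with max = 188:
C = (188-4)/188 = 184/188 = 0.97872… → 0.98
M = (188-188)/188 = 0/188 = 0 → 0.00
Y = (188-105)/188 = 83/188 = 0.44148… → 0.44
= CMYK(0.98, 0.00, 0.44, 0.26)


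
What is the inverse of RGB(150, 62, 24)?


Invert: (255-R, 255-G, 255-B)
R: 255-150 = 105
G: 255-62 = 193
B: 255-24 = 231
= RGB(105, 193, 231)


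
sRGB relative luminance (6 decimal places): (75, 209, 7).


Linearize each channel (sRGB transfer function): c = v/255; c_lin = c/12.92 if c ≤ 0.04045, else ((c+0.055)/1.055)^2.4
  R: 75/255 ≈ 0.294118 > 0.04045 → ((0.294118+0.055)/1.055)^2.4 ≈ 0.070360
  G: 209/255 ≈ 0.819608 > 0.04045 → ((0.819608+0.055)/1.055)^2.4 ≈ 0.637597
  B: 7/255 ≈ 0.027451 ≤ 0.04045 → 0.027451/12.92 ≈ 0.002125
R_lin = 0.070360, G_lin = 0.637597, B_lin = 0.002125
L = 0.2126×R + 0.7152×G + 0.0722×B
L = 0.2126×0.070360 + 0.7152×0.637597 + 0.0722×0.002125
L ≈ 0.471121


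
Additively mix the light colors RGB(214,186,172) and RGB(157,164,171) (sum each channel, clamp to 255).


Additive: each channel = min(255, C₁+C₂)
R: 214+157 = 371 → 255
G: 186+164 = 350 → 255
B: 172+171 = 343 → 255
= RGB(255, 255, 255)


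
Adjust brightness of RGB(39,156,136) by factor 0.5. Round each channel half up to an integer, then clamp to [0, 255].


Multiply each channel by 0.5, round half up, clamp to [0, 255]
R: 39×0.5 = 19.5 → round → 20
G: 156×0.5 = 78
B: 136×0.5 = 68
= RGB(20, 78, 68)


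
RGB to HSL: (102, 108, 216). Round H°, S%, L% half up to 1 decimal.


Normalize: R'=102/255≈0.4000, G'=108/255≈0.4235, B'=216/255≈0.8471
Max=216/255, Min=102/255, Δ=Max-Min=114/255
L = (Max+Min)/2 = (216+102)/510 = 318/510 = 0.62352… → L = 62.4%
L > 0.5 → S = Δ/(2-Max-Min) = 114/(510-216-102) = 114/192 = 0.59375 → S = 59.4%
(the 1/255 factors cancel in S and H, so raw channel differences can be used)
Max is B' → H = 60 × ((R-G)/Δ + 4) = 60 × ((102-108)/114 + 4)
  -6/114 + 4 = -0.0526… + 4 = 3.9473…
  H = 60 × 3.9473… = 236.842…° → H = 236.8°
= HSL(236.8°, 59.4%, 62.4%)


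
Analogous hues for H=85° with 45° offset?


Base hue: 85°
Left analog: (85 - 45) mod 360 = 40°
Right analog: (85 + 45) mod 360 = 130°
Analogous hues = 40° and 130°


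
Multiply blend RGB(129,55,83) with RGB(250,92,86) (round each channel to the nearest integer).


Multiply: C = A×B/255, rounded to nearest integer
R: 129×250/255 = 32250/255 ≈ 126.471 → 126
G: 55×92/255 = 5060/255 ≈ 19.843 → 20
B: 83×86/255 = 7138/255 ≈ 27.992 → 28
= RGB(126, 20, 28)


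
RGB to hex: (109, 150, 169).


R = 109 → 6D (hex)
G = 150 → 96 (hex)
B = 169 → A9 (hex)
Hex = #6D96A9


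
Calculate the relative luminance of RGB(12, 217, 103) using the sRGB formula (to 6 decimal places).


Linearize each channel (sRGB transfer function): c = v/255; c_lin = c/12.92 if c ≤ 0.04045, else ((c+0.055)/1.055)^2.4
  R: 12/255 ≈ 0.047059 > 0.04045 → ((0.047059+0.055)/1.055)^2.4 ≈ 0.003677
  G: 217/255 ≈ 0.850980 > 0.04045 → ((0.850980+0.055)/1.055)^2.4 ≈ 0.693872
  B: 103/255 ≈ 0.403922 > 0.04045 → ((0.403922+0.055)/1.055)^2.4 ≈ 0.135633
R_lin = 0.003677, G_lin = 0.693872, B_lin = 0.135633
L = 0.2126×R + 0.7152×G + 0.0722×B
L = 0.2126×0.003677 + 0.7152×0.693872 + 0.0722×0.135633
L ≈ 0.506831


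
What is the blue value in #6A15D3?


Color: #6A15D3
R = 6A = 106
G = 15 = 21
B = D3 = 211
Blue = 211


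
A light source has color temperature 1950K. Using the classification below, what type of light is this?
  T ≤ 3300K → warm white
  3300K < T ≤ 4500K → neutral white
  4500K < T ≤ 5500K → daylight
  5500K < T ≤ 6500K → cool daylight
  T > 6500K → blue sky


Temperature: 1950K
1950K ≤ 3300K → warm white
Classification: warm white


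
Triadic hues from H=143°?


Triadic: equally spaced at 120° intervals
H1 = 143°
H2 = (143 + 120) mod 360 = 263°
H3 = (143 + 240) mod 360 = 23°
Triadic = 143°, 263°, 23°


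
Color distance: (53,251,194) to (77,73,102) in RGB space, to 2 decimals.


d = √[(R₁-R₂)² + (G₁-G₂)² + (B₁-B₂)²]
d = √[(53-77)² + (251-73)² + (194-102)²]
d = √[576 + 31684 + 8464]
d = √40724
d ≈ 201.80


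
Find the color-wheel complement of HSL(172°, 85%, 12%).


Complement = opposite side of color wheel = hue + 180°
H' = (172 + 180) mod 360 = 352°
S and L unchanged.
= HSL(352°, 85%, 12%)


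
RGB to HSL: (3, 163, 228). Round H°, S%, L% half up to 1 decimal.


Normalize: R'=3/255≈0.0118, G'=163/255≈0.6392, B'=228/255≈0.8941
Max=228/255, Min=3/255, Δ=Max-Min=225/255
L = (Max+Min)/2 = (228+3)/510 = 231/510 = 0.45294… → L = 45.3%
L ≤ 0.5 → S = Δ/(Max+Min) = 225/(228+3) = 225/231 = 0.97402… → S = 97.4%
(the 1/255 factors cancel in S and H, so raw channel differences can be used)
Max is B' → H = 60 × ((R-G)/Δ + 4) = 60 × ((3-163)/225 + 4)
  -160/225 + 4 = -0.7111… + 4 = 3.2888…
  H = 60 × 3.2888… = 197.333…° → H = 197.3°
= HSL(197.3°, 97.4%, 45.3%)


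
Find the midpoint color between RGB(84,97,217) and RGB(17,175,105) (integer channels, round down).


Midpoint: each channel = ⌊(C₁+C₂)/2⌋
R: ⌊(84+17)/2⌋ = 50
G: ⌊(97+175)/2⌋ = 136
B: ⌊(217+105)/2⌋ = 161
= RGB(50, 136, 161)


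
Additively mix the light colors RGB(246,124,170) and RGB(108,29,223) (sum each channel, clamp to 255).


Additive: each channel = min(255, C₁+C₂)
R: 246+108 = 354 → 255
G: 124+29 = 153 → 153
B: 170+223 = 393 → 255
= RGB(255, 153, 255)


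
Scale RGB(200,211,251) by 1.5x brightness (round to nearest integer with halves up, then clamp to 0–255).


Multiply each channel by 1.5, round half up, clamp to [0, 255]
R: 200×1.5 = 300 → clamp → 255
G: 211×1.5 = 316.5 → round → 317 → clamp → 255
B: 251×1.5 = 376.5 → round → 377 → clamp → 255
= RGB(255, 255, 255)


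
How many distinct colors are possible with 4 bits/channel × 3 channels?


Total bits = 4 bits/channel × 3 channels = 12 bits
Distinct colors = 2^12
= 4,096 colors


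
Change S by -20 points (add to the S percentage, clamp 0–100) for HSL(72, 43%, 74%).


Original S = 43%
Adjustment = -20 percentage points
New S = 43 + (-20) = 23
Clamp to [0, 100] → 23
= HSL(72°, 23%, 74%)


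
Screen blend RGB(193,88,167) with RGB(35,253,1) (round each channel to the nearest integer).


Screen: C = 255 - (255-A)×(255-B)/255, rounded to nearest integer
R: 255 - (255-193)×(255-35)/255 = 255 - 13640/255 ≈ 255 - 53.490 = 201.510 → 202
G: 255 - (255-88)×(255-253)/255 = 255 - 334/255 ≈ 255 - 1.310 = 253.690 → 254
B: 255 - (255-167)×(255-1)/255 = 255 - 22352/255 ≈ 255 - 87.655 = 167.345 → 167
= RGB(202, 254, 167)


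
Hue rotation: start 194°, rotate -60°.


New hue = (H + rotation) mod 360
New hue = (194 -60) mod 360
= 134 mod 360
= 134°


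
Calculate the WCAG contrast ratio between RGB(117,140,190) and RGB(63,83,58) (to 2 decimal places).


Linearize each sRGB channel c=v/255: c/12.92 if c ≤ 0.04045 else ((c+0.055)/1.055)^2.4
L = 0.2126×R_lin + 0.7152×G_lin + 0.0722×B_lin
Color 1 (117,140,190):
  R=117: 117/255≈0.4588 > 0.04045 → ((0.4588+0.055)/1.055)^2.4 ≈ 0.17789
  G=140: 140/255≈0.5490 > 0.04045 → ((0.5490+0.055)/1.055)^2.4 ≈ 0.26225
  B=190: 190/255≈0.7451 > 0.04045 → ((0.7451+0.055)/1.055)^2.4 ≈ 0.51492
  L1 = 0.2126×0.17789 + 0.7152×0.26225 + 0.0722×0.51492 ≈ 0.26256
Color 2 (63,83,58):
  R=63: 63/255≈0.2471 > 0.04045 → ((0.2471+0.055)/1.055)^2.4 ≈ 0.04971
  G=83: 83/255≈0.3255 > 0.04045 → ((0.3255+0.055)/1.055)^2.4 ≈ 0.08650
  B=58: 58/255≈0.2275 > 0.04045 → ((0.2275+0.055)/1.055)^2.4 ≈ 0.04231
  L2 = 0.2126×0.04971 + 0.7152×0.08650 + 0.0722×0.04231 ≈ 0.07549
Lighter = 0.26256, Darker = 0.07549
Ratio = (L_lighter + 0.05) / (L_darker + 0.05)
Ratio = (0.26256 + 0.05) / (0.07549 + 0.05) = 0.31256 / 0.12549 ≈ 2.4907
Ratio ≈ 2.49:1


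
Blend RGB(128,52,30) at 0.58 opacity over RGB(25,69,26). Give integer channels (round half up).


C = α×F + (1-α)×B, with 1-α = 0.42
R: 0.58×128 + 0.42×25 = 74.24 + 10.50 = 84.74 → 85
G: 0.58×52 + 0.42×69 = 30.16 + 28.98 = 59.14 → 59
B: 0.58×30 + 0.42×26 = 17.40 + 10.92 = 28.32 → 28
= RGB(85, 59, 28)


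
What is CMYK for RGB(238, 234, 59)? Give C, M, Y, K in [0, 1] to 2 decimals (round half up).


R'=238/255≈0.9333, G'=234/255≈0.9176, B'=59/255≈0.2314
K = 1 - max(R',G',B') = 1 - 238/255 = 17/255 = 0.06666… → 0.07
(1-R'-K)/(1-K) simplifies to (max-R)/max with max = 238:
C = (238-238)/238 = 0/238 = 0 → 0.00
M = (238-234)/238 = 4/238 = 0.01680… → 0.02
Y = (238-59)/238 = 179/238 = 0.75210… → 0.75
= CMYK(0.00, 0.02, 0.75, 0.07)


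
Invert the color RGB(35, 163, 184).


Invert: (255-R, 255-G, 255-B)
R: 255-35 = 220
G: 255-163 = 92
B: 255-184 = 71
= RGB(220, 92, 71)


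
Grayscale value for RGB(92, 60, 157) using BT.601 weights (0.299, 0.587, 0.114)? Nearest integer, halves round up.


Gray = 0.299×R + 0.587×G + 0.114×B
Gray = 0.299×92 + 0.587×60 + 0.114×157
Gray = 27.508 + 35.220 + 17.898
Gray = 80.626 → round half up → 81
Gray = 81


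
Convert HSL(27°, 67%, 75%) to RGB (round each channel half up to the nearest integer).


H=27°, S=0.67, L=0.75
C = (1-|2L-1|)×S = (1-|0.50|)×0.67 = 0.335
H' = H/60 = 27/60 ≈ 0.4500; X = C×(1-|H' mod 2 - 1|) = 0.15075
m = L - C/2 = 0.75 - 0.1675 = 0.5825
Sector ⌊H'⌋ = 0 → (R',G',B') = (0.335, 0.15075, 0.0)
RGB = ((R'+m)×255, (G'+m)×255, (B'+m)×255) = (233.9625, 186.97875, 148.5375)
Round half up → RGB(234, 187, 149)


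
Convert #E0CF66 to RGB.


E0 → 224 (R)
CF → 207 (G)
66 → 102 (B)
= RGB(224, 207, 102)


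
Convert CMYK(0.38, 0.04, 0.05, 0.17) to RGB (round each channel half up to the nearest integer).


R = 255 × (1-C) × (1-K) = 255 × 0.62 × 0.83 = 131.223 → 131
G = 255 × (1-M) × (1-K) = 255 × 0.96 × 0.83 = 203.184 → 203
B = 255 × (1-Y) × (1-K) = 255 × 0.95 × 0.83 = 201.0675 → 201
= RGB(131, 203, 201)


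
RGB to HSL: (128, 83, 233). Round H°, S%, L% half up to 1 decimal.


Normalize: R'=128/255≈0.5020, G'=83/255≈0.3255, B'=233/255≈0.9137
Max=233/255, Min=83/255, Δ=Max-Min=150/255
L = (Max+Min)/2 = (233+83)/510 = 316/510 = 0.61960… → L = 62.0%
L > 0.5 → S = Δ/(2-Max-Min) = 150/(510-233-83) = 150/194 = 0.77319… → S = 77.3%
(the 1/255 factors cancel in S and H, so raw channel differences can be used)
Max is B' → H = 60 × ((R-G)/Δ + 4) = 60 × ((128-83)/150 + 4)
  45/150 + 4 = 0.3 + 4 = 4.3
  H = 60 × 4.3 = 258° → H = 258.0°
= HSL(258.0°, 77.3%, 62.0%)


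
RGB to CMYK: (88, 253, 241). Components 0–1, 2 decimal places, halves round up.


R'=88/255≈0.3451, G'=253/255≈0.9922, B'=241/255≈0.9451
K = 1 - max(R',G',B') = 1 - 253/255 = 2/255 = 0.00784… → 0.01
(1-R'-K)/(1-K) simplifies to (max-R)/max with max = 253:
C = (253-88)/253 = 165/253 = 0.65217… → 0.65
M = (253-253)/253 = 0/253 = 0 → 0.00
Y = (253-241)/253 = 12/253 = 0.04743… → 0.05
= CMYK(0.65, 0.00, 0.05, 0.01)


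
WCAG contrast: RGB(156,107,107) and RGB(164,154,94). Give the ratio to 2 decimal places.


Linearize each sRGB channel c=v/255: c/12.92 if c ≤ 0.04045 else ((c+0.055)/1.055)^2.4
L = 0.2126×R_lin + 0.7152×G_lin + 0.0722×B_lin
Color 1 (156,107,107):
  R=156: 156/255≈0.6118 > 0.04045 → ((0.6118+0.055)/1.055)^2.4 ≈ 0.33245
  G=107: 107/255≈0.4196 > 0.04045 → ((0.4196+0.055)/1.055)^2.4 ≈ 0.14703
  B=107: 107/255≈0.4196 > 0.04045 → ((0.4196+0.055)/1.055)^2.4 ≈ 0.14703
  L1 = 0.2126×0.33245 + 0.7152×0.14703 + 0.0722×0.14703 ≈ 0.18645
Color 2 (164,154,94):
  R=164: 164/255≈0.6431 > 0.04045 → ((0.6431+0.055)/1.055)^2.4 ≈ 0.37124
  G=154: 154/255≈0.6039 > 0.04045 → ((0.6039+0.055)/1.055)^2.4 ≈ 0.32314
  B=94: 94/255≈0.3686 > 0.04045 → ((0.3686+0.055)/1.055)^2.4 ≈ 0.11193
  L2 = 0.2126×0.37124 + 0.7152×0.32314 + 0.0722×0.11193 ≈ 0.31812
Lighter = 0.31812, Darker = 0.18645
Ratio = (L_lighter + 0.05) / (L_darker + 0.05)
Ratio = (0.31812 + 0.05) / (0.18645 + 0.05) = 0.36812 / 0.23645 ≈ 1.5569
Ratio ≈ 1.56:1


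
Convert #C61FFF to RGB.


C6 → 198 (R)
1F → 31 (G)
FF → 255 (B)
= RGB(198, 31, 255)


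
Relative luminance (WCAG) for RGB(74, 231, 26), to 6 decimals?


Linearize each channel (sRGB transfer function): c = v/255; c_lin = c/12.92 if c ≤ 0.04045, else ((c+0.055)/1.055)^2.4
  R: 74/255 ≈ 0.290196 > 0.04045 → ((0.290196+0.055)/1.055)^2.4 ≈ 0.068478
  G: 231/255 ≈ 0.905882 > 0.04045 → ((0.905882+0.055)/1.055)^2.4 ≈ 0.799103
  B: 26/255 ≈ 0.101961 > 0.04045 → ((0.101961+0.055)/1.055)^2.4 ≈ 0.010330
R_lin = 0.068478, G_lin = 0.799103, B_lin = 0.010330
L = 0.2126×R + 0.7152×G + 0.0722×B
L = 0.2126×0.068478 + 0.7152×0.799103 + 0.0722×0.010330
L ≈ 0.586823


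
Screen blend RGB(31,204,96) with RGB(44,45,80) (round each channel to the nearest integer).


Screen: C = 255 - (255-A)×(255-B)/255, rounded to nearest integer
R: 255 - (255-31)×(255-44)/255 = 255 - 47264/255 ≈ 255 - 185.349 = 69.651 → 70
G: 255 - (255-204)×(255-45)/255 = 255 - 10710/255 ≈ 255 - 42.000 = 213.000 → 213
B: 255 - (255-96)×(255-80)/255 = 255 - 27825/255 ≈ 255 - 109.118 = 145.882 → 146
= RGB(70, 213, 146)


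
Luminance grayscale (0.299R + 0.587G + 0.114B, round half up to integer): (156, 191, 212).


Gray = 0.299×R + 0.587×G + 0.114×B
Gray = 0.299×156 + 0.587×191 + 0.114×212
Gray = 46.644 + 112.117 + 24.168
Gray = 182.929 → round half up → 183
Gray = 183


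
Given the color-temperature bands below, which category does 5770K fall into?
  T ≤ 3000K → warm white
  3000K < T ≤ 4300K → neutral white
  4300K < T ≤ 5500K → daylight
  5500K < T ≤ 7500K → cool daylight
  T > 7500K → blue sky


Temperature: 5770K
5500K < 5770K ≤ 7500K → cool daylight
Classification: cool daylight


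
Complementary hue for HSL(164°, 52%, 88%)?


Complement = opposite side of color wheel = hue + 180°
H' = (164 + 180) mod 360 = 344°
S and L unchanged.
= HSL(344°, 52%, 88%)


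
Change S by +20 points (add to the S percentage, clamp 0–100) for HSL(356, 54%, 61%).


Original S = 54%
Adjustment = +20 percentage points
New S = 54 + (20) = 74
Clamp to [0, 100] → 74
= HSL(356°, 74%, 61%)


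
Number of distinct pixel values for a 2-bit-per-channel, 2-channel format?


Total bits = 2 bits/channel × 2 channels = 4 bits
Distinct pixel values = 2^4
= 16 pixel values


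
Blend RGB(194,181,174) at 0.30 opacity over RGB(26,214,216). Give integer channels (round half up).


C = α×F + (1-α)×B, with 1-α = 0.70
R: 0.30×194 + 0.70×26 = 58.20 + 18.20 = 76.40 → 76
G: 0.30×181 + 0.70×214 = 54.30 + 149.80 = 204.10 → 204
B: 0.30×174 + 0.70×216 = 52.20 + 151.20 = 203.40 → 203
= RGB(76, 204, 203)


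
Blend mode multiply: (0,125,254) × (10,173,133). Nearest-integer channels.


Multiply: C = A×B/255, rounded to nearest integer
R: 0×10/255 = 0/255 ≈ 0.000 → 0
G: 125×173/255 = 21625/255 ≈ 84.804 → 85
B: 254×133/255 = 33782/255 ≈ 132.478 → 132
= RGB(0, 85, 132)


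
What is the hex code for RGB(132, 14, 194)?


R = 132 → 84 (hex)
G = 14 → 0E (hex)
B = 194 → C2 (hex)
Hex = #840EC2


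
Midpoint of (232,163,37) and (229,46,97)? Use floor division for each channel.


Midpoint: each channel = ⌊(C₁+C₂)/2⌋
R: ⌊(232+229)/2⌋ = 230
G: ⌊(163+46)/2⌋ = 104
B: ⌊(37+97)/2⌋ = 67
= RGB(230, 104, 67)


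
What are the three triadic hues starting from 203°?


Triadic: equally spaced at 120° intervals
H1 = 203°
H2 = (203 + 120) mod 360 = 323°
H3 = (203 + 240) mod 360 = 83°
Triadic = 203°, 323°, 83°


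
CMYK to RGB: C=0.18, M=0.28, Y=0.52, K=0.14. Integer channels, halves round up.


R = 255 × (1-C) × (1-K) = 255 × 0.82 × 0.86 = 179.826 → 180
G = 255 × (1-M) × (1-K) = 255 × 0.72 × 0.86 = 157.896 → 158
B = 255 × (1-Y) × (1-K) = 255 × 0.48 × 0.86 = 105.264 → 105
= RGB(180, 158, 105)


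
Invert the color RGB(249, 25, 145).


Invert: (255-R, 255-G, 255-B)
R: 255-249 = 6
G: 255-25 = 230
B: 255-145 = 110
= RGB(6, 230, 110)


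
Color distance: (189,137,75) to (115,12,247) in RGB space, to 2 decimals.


d = √[(R₁-R₂)² + (G₁-G₂)² + (B₁-B₂)²]
d = √[(189-115)² + (137-12)² + (75-247)²]
d = √[5476 + 15625 + 29584]
d = √50685
d ≈ 225.13


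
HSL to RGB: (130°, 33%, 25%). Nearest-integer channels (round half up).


H=130°, S=0.33, L=0.25
C = (1-|2L-1|)×S = (1-|-0.50|)×0.33 = 0.165
H' = H/60 = 130/60 ≈ 2.1667; X = C×(1-|H' mod 2 - 1|) = 0.0275
m = L - C/2 = 0.25 - 0.0825 = 0.1675
Sector ⌊H'⌋ = 2 → (R',G',B') = (0.0, 0.165, 0.0275)
RGB = ((R'+m)×255, (G'+m)×255, (B'+m)×255) = (42.7125, 84.7875, 49.725)
Round half up → RGB(43, 85, 50)


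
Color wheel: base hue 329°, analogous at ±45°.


Base hue: 329°
Left analog: (329 - 45) mod 360 = 284°
Right analog: (329 + 45) mod 360 = 14°
Analogous hues = 284° and 14°


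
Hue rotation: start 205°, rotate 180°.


New hue = (H + rotation) mod 360
New hue = (205 + 180) mod 360
= 385 mod 360
= 25°


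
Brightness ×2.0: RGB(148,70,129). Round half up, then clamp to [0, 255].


Multiply each channel by 2.0, round half up, clamp to [0, 255]
R: 148×2.0 = 296 → clamp → 255
G: 70×2.0 = 140
B: 129×2.0 = 258 → clamp → 255
= RGB(255, 140, 255)


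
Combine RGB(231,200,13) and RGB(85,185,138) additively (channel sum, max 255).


Additive: each channel = min(255, C₁+C₂)
R: 231+85 = 316 → 255
G: 200+185 = 385 → 255
B: 13+138 = 151 → 151
= RGB(255, 255, 151)


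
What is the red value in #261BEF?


Color: #261BEF
R = 26 = 38
G = 1B = 27
B = EF = 239
Red = 38


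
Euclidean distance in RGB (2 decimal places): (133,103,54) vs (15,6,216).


d = √[(R₁-R₂)² + (G₁-G₂)² + (B₁-B₂)²]
d = √[(133-15)² + (103-6)² + (54-216)²]
d = √[13924 + 9409 + 26244]
d = √49577
d ≈ 222.66


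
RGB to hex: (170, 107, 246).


R = 170 → AA (hex)
G = 107 → 6B (hex)
B = 246 → F6 (hex)
Hex = #AA6BF6


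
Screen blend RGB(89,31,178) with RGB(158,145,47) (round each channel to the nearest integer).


Screen: C = 255 - (255-A)×(255-B)/255, rounded to nearest integer
R: 255 - (255-89)×(255-158)/255 = 255 - 16102/255 ≈ 255 - 63.145 = 191.855 → 192
G: 255 - (255-31)×(255-145)/255 = 255 - 24640/255 ≈ 255 - 96.627 = 158.373 → 158
B: 255 - (255-178)×(255-47)/255 = 255 - 16016/255 ≈ 255 - 62.808 = 192.192 → 192
= RGB(192, 158, 192)


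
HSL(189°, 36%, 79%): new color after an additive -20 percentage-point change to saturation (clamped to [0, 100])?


Original S = 36%
Adjustment = -20 percentage points
New S = 36 + (-20) = 16
Clamp to [0, 100] → 16
= HSL(189°, 16%, 79%)


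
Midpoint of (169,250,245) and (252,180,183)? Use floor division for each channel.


Midpoint: each channel = ⌊(C₁+C₂)/2⌋
R: ⌊(169+252)/2⌋ = 210
G: ⌊(250+180)/2⌋ = 215
B: ⌊(245+183)/2⌋ = 214
= RGB(210, 215, 214)


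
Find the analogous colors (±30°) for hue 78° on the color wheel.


Base hue: 78°
Left analog: (78 - 30) mod 360 = 48°
Right analog: (78 + 30) mod 360 = 108°
Analogous hues = 48° and 108°


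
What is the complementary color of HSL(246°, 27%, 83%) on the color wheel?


Complement = opposite side of color wheel = hue + 180°
H' = (246 + 180) mod 360 = 66°
S and L unchanged.
= HSL(66°, 27%, 83%)


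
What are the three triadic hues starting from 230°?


Triadic: equally spaced at 120° intervals
H1 = 230°
H2 = (230 + 120) mod 360 = 350°
H3 = (230 + 240) mod 360 = 110°
Triadic = 230°, 350°, 110°


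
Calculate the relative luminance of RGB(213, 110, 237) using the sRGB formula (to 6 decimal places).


Linearize each channel (sRGB transfer function): c = v/255; c_lin = c/12.92 if c ≤ 0.04045, else ((c+0.055)/1.055)^2.4
  R: 213/255 ≈ 0.835294 > 0.04045 → ((0.835294+0.055)/1.055)^2.4 ≈ 0.665387
  G: 110/255 ≈ 0.431373 > 0.04045 → ((0.431373+0.055)/1.055)^2.4 ≈ 0.155926
  B: 237/255 ≈ 0.929412 > 0.04045 → ((0.929412+0.055)/1.055)^2.4 ≈ 0.846873
R_lin = 0.665387, G_lin = 0.155926, B_lin = 0.846873
L = 0.2126×R + 0.7152×G + 0.0722×B
L = 0.2126×0.665387 + 0.7152×0.155926 + 0.0722×0.846873
L ≈ 0.314124


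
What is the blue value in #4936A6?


Color: #4936A6
R = 49 = 73
G = 36 = 54
B = A6 = 166
Blue = 166


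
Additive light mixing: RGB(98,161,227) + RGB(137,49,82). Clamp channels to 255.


Additive: each channel = min(255, C₁+C₂)
R: 98+137 = 235 → 235
G: 161+49 = 210 → 210
B: 227+82 = 309 → 255
= RGB(235, 210, 255)


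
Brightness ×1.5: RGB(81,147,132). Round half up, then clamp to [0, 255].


Multiply each channel by 1.5, round half up, clamp to [0, 255]
R: 81×1.5 = 121.5 → round → 122
G: 147×1.5 = 220.5 → round → 221
B: 132×1.5 = 198
= RGB(122, 221, 198)


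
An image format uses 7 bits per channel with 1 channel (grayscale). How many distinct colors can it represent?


Total bits = 7 bits/channel × 1 channels = 7 bits
Distinct colors = 2^7
= 128 colors


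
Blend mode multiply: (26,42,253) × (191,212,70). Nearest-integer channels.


Multiply: C = A×B/255, rounded to nearest integer
R: 26×191/255 = 4966/255 ≈ 19.475 → 19
G: 42×212/255 = 8904/255 ≈ 34.918 → 35
B: 253×70/255 = 17710/255 ≈ 69.451 → 69
= RGB(19, 35, 69)


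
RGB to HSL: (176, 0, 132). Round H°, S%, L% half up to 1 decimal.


Normalize: R'=176/255≈0.6902, G'=0/255≈0.0000, B'=132/255≈0.5176
Max=176/255, Min=0/255, Δ=Max-Min=176/255
L = (Max+Min)/2 = (176+0)/510 = 176/510 = 0.34509… → L = 34.5%
L ≤ 0.5 → S = Δ/(Max+Min) = 176/(176+0) = 176/176 = 1 → S = 100.0%
(the 1/255 factors cancel in S and H, so raw channel differences can be used)
Max is R' → H = 60 × (((G-B)/Δ) mod 6) = 60 × (((0-132)/176) mod 6)
  (-132)/176 = -0.75; negative, so add 6 → 5.25
  H = 60 × 5.25 = 315° → H = 315.0°
= HSL(315.0°, 100.0%, 34.5%)


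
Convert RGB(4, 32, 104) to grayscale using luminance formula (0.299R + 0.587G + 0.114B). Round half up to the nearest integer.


Gray = 0.299×R + 0.587×G + 0.114×B
Gray = 0.299×4 + 0.587×32 + 0.114×104
Gray = 1.196 + 18.784 + 11.856
Gray = 31.836 → round half up → 32
Gray = 32


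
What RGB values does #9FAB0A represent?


9F → 159 (R)
AB → 171 (G)
0A → 10 (B)
= RGB(159, 171, 10)


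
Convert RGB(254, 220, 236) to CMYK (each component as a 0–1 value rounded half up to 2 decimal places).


R'=254/255≈0.9961, G'=220/255≈0.8627, B'=236/255≈0.9255
K = 1 - max(R',G',B') = 1 - 254/255 = 1/255 = 0.00392… → 0.00
(1-R'-K)/(1-K) simplifies to (max-R)/max with max = 254:
C = (254-254)/254 = 0/254 = 0 → 0.00
M = (254-220)/254 = 34/254 = 0.13385… → 0.13
Y = (254-236)/254 = 18/254 = 0.07086… → 0.07
= CMYK(0.00, 0.13, 0.07, 0.00)


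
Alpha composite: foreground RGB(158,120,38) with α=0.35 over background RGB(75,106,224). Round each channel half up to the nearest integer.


C = α×F + (1-α)×B, with 1-α = 0.65
R: 0.35×158 + 0.65×75 = 55.30 + 48.75 = 104.05 → 104
G: 0.35×120 + 0.65×106 = 42.00 + 68.90 = 110.90 → 111
B: 0.35×38 + 0.65×224 = 13.30 + 145.60 = 158.90 → 159
= RGB(104, 111, 159)


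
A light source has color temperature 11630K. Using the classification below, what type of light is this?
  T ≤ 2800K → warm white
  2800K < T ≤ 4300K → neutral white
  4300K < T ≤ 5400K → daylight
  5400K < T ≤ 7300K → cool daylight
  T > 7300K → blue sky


Temperature: 11630K
11630K > 7300K → blue sky
Classification: blue sky


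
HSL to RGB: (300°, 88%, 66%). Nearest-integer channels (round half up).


H=300°, S=0.88, L=0.66
C = (1-|2L-1|)×S = (1-|0.32|)×0.88 = 0.5984
H' = H/60 = 300/60 ≈ 5.0000; X = C×(1-|H' mod 2 - 1|) = 0.5984
m = L - C/2 = 0.66 - 0.2992 = 0.3608
Sector ⌊H'⌋ = 5 → (R',G',B') = (0.5984, 0.0, 0.5984)
RGB = ((R'+m)×255, (G'+m)×255, (B'+m)×255) = (244.596, 92.004, 244.596)
Round half up → RGB(245, 92, 245)


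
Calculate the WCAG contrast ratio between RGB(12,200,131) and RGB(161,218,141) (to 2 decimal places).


Linearize each sRGB channel c=v/255: c/12.92 if c ≤ 0.04045 else ((c+0.055)/1.055)^2.4
L = 0.2126×R_lin + 0.7152×G_lin + 0.0722×B_lin
Color 1 (12,200,131):
  R=12: 12/255≈0.0471 > 0.04045 → ((0.0471+0.055)/1.055)^2.4 ≈ 0.00368
  G=200: 200/255≈0.7843 > 0.04045 → ((0.7843+0.055)/1.055)^2.4 ≈ 0.57758
  B=131: 131/255≈0.5137 > 0.04045 → ((0.5137+0.055)/1.055)^2.4 ≈ 0.22697
  L1 = 0.2126×0.00368 + 0.7152×0.57758 + 0.0722×0.22697 ≈ 0.43025
Color 2 (161,218,141):
  R=161: 161/255≈0.6314 > 0.04045 → ((0.6314+0.055)/1.055)^2.4 ≈ 0.35640
  G=218: 218/255≈0.8549 > 0.04045 → ((0.8549+0.055)/1.055)^2.4 ≈ 0.70110
  B=141: 141/255≈0.5529 > 0.04045 → ((0.5529+0.055)/1.055)^2.4 ≈ 0.26636
  L2 = 0.2126×0.35640 + 0.7152×0.70110 + 0.0722×0.26636 ≈ 0.59643
Lighter = 0.59643, Darker = 0.43025
Ratio = (L_lighter + 0.05) / (L_darker + 0.05)
Ratio = (0.59643 + 0.05) / (0.43025 + 0.05) = 0.64643 / 0.48025 ≈ 1.3460
Ratio ≈ 1.35:1


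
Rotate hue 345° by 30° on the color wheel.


New hue = (H + rotation) mod 360
New hue = (345 + 30) mod 360
= 375 mod 360
= 15°


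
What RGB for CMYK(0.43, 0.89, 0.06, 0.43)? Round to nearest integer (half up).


R = 255 × (1-C) × (1-K) = 255 × 0.57 × 0.57 = 82.8495 → 83
G = 255 × (1-M) × (1-K) = 255 × 0.11 × 0.57 = 15.9885 → 16
B = 255 × (1-Y) × (1-K) = 255 × 0.94 × 0.57 = 136.629 → 137
= RGB(83, 16, 137)


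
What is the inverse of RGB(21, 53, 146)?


Invert: (255-R, 255-G, 255-B)
R: 255-21 = 234
G: 255-53 = 202
B: 255-146 = 109
= RGB(234, 202, 109)


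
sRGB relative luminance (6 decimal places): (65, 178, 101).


Linearize each channel (sRGB transfer function): c = v/255; c_lin = c/12.92 if c ≤ 0.04045, else ((c+0.055)/1.055)^2.4
  R: 65/255 ≈ 0.254902 > 0.04045 → ((0.254902+0.055)/1.055)^2.4 ≈ 0.052861
  G: 178/255 ≈ 0.698039 > 0.04045 → ((0.698039+0.055)/1.055)^2.4 ≈ 0.445201
  B: 101/255 ≈ 0.396078 > 0.04045 → ((0.396078+0.055)/1.055)^2.4 ≈ 0.130136
R_lin = 0.052861, G_lin = 0.445201, B_lin = 0.130136
L = 0.2126×R + 0.7152×G + 0.0722×B
L = 0.2126×0.052861 + 0.7152×0.445201 + 0.0722×0.130136
L ≈ 0.339042


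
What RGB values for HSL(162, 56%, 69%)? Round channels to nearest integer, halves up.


H=162°, S=0.56, L=0.69
C = (1-|2L-1|)×S = (1-|0.38|)×0.56 = 0.3472
H' = H/60 = 162/60 ≈ 2.7000; X = C×(1-|H' mod 2 - 1|) = 0.24304
m = L - C/2 = 0.69 - 0.1736 = 0.5164
Sector ⌊H'⌋ = 2 → (R',G',B') = (0.0, 0.3472, 0.24304)
RGB = ((R'+m)×255, (G'+m)×255, (B'+m)×255) = (131.682, 220.218, 193.6572)
Round half up → RGB(132, 220, 194)


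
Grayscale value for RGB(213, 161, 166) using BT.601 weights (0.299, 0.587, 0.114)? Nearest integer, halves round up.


Gray = 0.299×R + 0.587×G + 0.114×B
Gray = 0.299×213 + 0.587×161 + 0.114×166
Gray = 63.687 + 94.507 + 18.924
Gray = 177.118 → round half up → 177
Gray = 177


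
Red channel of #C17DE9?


Color: #C17DE9
R = C1 = 193
G = 7D = 125
B = E9 = 233
Red = 193


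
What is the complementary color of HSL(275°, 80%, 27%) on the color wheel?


Complement = opposite side of color wheel = hue + 180°
H' = (275 + 180) mod 360 = 95°
S and L unchanged.
= HSL(95°, 80%, 27%)


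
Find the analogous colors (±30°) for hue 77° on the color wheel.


Base hue: 77°
Left analog: (77 - 30) mod 360 = 47°
Right analog: (77 + 30) mod 360 = 107°
Analogous hues = 47° and 107°


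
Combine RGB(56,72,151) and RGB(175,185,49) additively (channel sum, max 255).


Additive: each channel = min(255, C₁+C₂)
R: 56+175 = 231 → 231
G: 72+185 = 257 → 255
B: 151+49 = 200 → 200
= RGB(231, 255, 200)


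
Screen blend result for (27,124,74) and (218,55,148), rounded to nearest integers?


Screen: C = 255 - (255-A)×(255-B)/255, rounded to nearest integer
R: 255 - (255-27)×(255-218)/255 = 255 - 8436/255 ≈ 255 - 33.082 = 221.918 → 222
G: 255 - (255-124)×(255-55)/255 = 255 - 26200/255 ≈ 255 - 102.745 = 152.255 → 152
B: 255 - (255-74)×(255-148)/255 = 255 - 19367/255 ≈ 255 - 75.949 = 179.051 → 179
= RGB(222, 152, 179)


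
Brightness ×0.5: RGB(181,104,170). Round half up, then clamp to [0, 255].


Multiply each channel by 0.5, round half up, clamp to [0, 255]
R: 181×0.5 = 90.5 → round → 91
G: 104×0.5 = 52
B: 170×0.5 = 85
= RGB(91, 52, 85)


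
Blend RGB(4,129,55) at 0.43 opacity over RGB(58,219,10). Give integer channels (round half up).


C = α×F + (1-α)×B, with 1-α = 0.57
R: 0.43×4 + 0.57×58 = 1.72 + 33.06 = 34.78 → 35
G: 0.43×129 + 0.57×219 = 55.47 + 124.83 = 180.30 → 180
B: 0.43×55 + 0.57×10 = 23.65 + 5.70 = 29.35 → 29
= RGB(35, 180, 29)


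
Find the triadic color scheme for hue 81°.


Triadic: equally spaced at 120° intervals
H1 = 81°
H2 = (81 + 120) mod 360 = 201°
H3 = (81 + 240) mod 360 = 321°
Triadic = 81°, 201°, 321°


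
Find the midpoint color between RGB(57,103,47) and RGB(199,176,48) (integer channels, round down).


Midpoint: each channel = ⌊(C₁+C₂)/2⌋
R: ⌊(57+199)/2⌋ = 128
G: ⌊(103+176)/2⌋ = 139
B: ⌊(47+48)/2⌋ = 47
= RGB(128, 139, 47)


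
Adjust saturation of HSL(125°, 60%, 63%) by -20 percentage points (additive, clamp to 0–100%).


Original S = 60%
Adjustment = -20 percentage points
New S = 60 + (-20) = 40
Clamp to [0, 100] → 40
= HSL(125°, 40%, 63%)


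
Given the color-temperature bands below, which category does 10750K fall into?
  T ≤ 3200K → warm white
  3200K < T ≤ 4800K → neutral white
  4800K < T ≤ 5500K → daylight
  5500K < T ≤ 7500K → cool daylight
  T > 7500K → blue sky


Temperature: 10750K
10750K > 7500K → blue sky
Classification: blue sky


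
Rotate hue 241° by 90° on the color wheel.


New hue = (H + rotation) mod 360
New hue = (241 + 90) mod 360
= 331 mod 360
= 331°


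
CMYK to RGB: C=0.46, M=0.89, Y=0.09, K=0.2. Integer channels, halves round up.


R = 255 × (1-C) × (1-K) = 255 × 0.54 × 0.80 = 110.16 → 110
G = 255 × (1-M) × (1-K) = 255 × 0.11 × 0.80 = 22.44 → 22
B = 255 × (1-Y) × (1-K) = 255 × 0.91 × 0.80 = 185.64 → 186
= RGB(110, 22, 186)


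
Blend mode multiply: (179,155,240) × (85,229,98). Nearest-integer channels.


Multiply: C = A×B/255, rounded to nearest integer
R: 179×85/255 = 15215/255 ≈ 59.667 → 60
G: 155×229/255 = 35495/255 ≈ 139.196 → 139
B: 240×98/255 = 23520/255 ≈ 92.235 → 92
= RGB(60, 139, 92)


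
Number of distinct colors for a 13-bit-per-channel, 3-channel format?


Total bits = 13 bits/channel × 3 channels = 39 bits
Distinct colors = 2^39
= 549,755,813,888 colors


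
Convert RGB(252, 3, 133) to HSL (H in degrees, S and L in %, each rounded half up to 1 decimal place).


Normalize: R'=252/255≈0.9882, G'=3/255≈0.0118, B'=133/255≈0.5216
Max=252/255, Min=3/255, Δ=Max-Min=249/255
L = (Max+Min)/2 = (252+3)/510 = 255/510 = 0.5 → L = 50.0%
L ≤ 0.5 → S = Δ/(Max+Min) = 249/(252+3) = 249/255 = 0.97647… → S = 97.6%
(the 1/255 factors cancel in S and H, so raw channel differences can be used)
Max is R' → H = 60 × (((G-B)/Δ) mod 6) = 60 × (((3-133)/249) mod 6)
  (-130)/249 = -0.5220…; negative, so add 6 → 5.4779…
  H = 60 × 5.4779… = 328.674…° → H = 328.7°
= HSL(328.7°, 97.6%, 50.0%)


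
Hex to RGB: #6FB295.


6F → 111 (R)
B2 → 178 (G)
95 → 149 (B)
= RGB(111, 178, 149)


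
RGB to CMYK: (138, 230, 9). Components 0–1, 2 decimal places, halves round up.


R'=138/255≈0.5412, G'=230/255≈0.9020, B'=9/255≈0.0353
K = 1 - max(R',G',B') = 1 - 230/255 = 25/255 = 0.09803… → 0.10
(1-R'-K)/(1-K) simplifies to (max-R)/max with max = 230:
C = (230-138)/230 = 92/230 = 0.4 → 0.40
M = (230-230)/230 = 0/230 = 0 → 0.00
Y = (230-9)/230 = 221/230 = 0.96086… → 0.96
= CMYK(0.40, 0.00, 0.96, 0.10)


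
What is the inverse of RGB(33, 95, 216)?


Invert: (255-R, 255-G, 255-B)
R: 255-33 = 222
G: 255-95 = 160
B: 255-216 = 39
= RGB(222, 160, 39)


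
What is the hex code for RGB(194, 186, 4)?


R = 194 → C2 (hex)
G = 186 → BA (hex)
B = 4 → 04 (hex)
Hex = #C2BA04


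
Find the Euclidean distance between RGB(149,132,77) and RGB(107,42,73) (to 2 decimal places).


d = √[(R₁-R₂)² + (G₁-G₂)² + (B₁-B₂)²]
d = √[(149-107)² + (132-42)² + (77-73)²]
d = √[1764 + 8100 + 16]
d = √9880
d ≈ 99.40


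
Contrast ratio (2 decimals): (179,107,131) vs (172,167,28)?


Linearize each sRGB channel c=v/255: c/12.92 if c ≤ 0.04045 else ((c+0.055)/1.055)^2.4
L = 0.2126×R_lin + 0.7152×G_lin + 0.0722×B_lin
Color 1 (179,107,131):
  R=179: 179/255≈0.7020 > 0.04045 → ((0.7020+0.055)/1.055)^2.4 ≈ 0.45079
  G=107: 107/255≈0.4196 > 0.04045 → ((0.4196+0.055)/1.055)^2.4 ≈ 0.14703
  B=131: 131/255≈0.5137 > 0.04045 → ((0.5137+0.055)/1.055)^2.4 ≈ 0.22697
  L1 = 0.2126×0.45079 + 0.7152×0.14703 + 0.0722×0.22697 ≈ 0.21738
Color 2 (172,167,28):
  R=172: 172/255≈0.6745 > 0.04045 → ((0.6745+0.055)/1.055)^2.4 ≈ 0.41254
  G=167: 167/255≈0.6549 > 0.04045 → ((0.6549+0.055)/1.055)^2.4 ≈ 0.38643
  B=28: 28/255≈0.1098 > 0.04045 → ((0.1098+0.055)/1.055)^2.4 ≈ 0.01161
  L2 = 0.2126×0.41254 + 0.7152×0.38643 + 0.0722×0.01161 ≈ 0.36492
Lighter = 0.36492, Darker = 0.21738
Ratio = (L_lighter + 0.05) / (L_darker + 0.05)
Ratio = (0.36492 + 0.05) / (0.21738 + 0.05) = 0.41492 / 0.26738 ≈ 1.5518
Ratio ≈ 1.55:1


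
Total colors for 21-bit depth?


Colors = 2^bits = 2^21
= 2,097,152 colors


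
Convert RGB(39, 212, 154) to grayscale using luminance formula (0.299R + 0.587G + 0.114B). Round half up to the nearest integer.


Gray = 0.299×R + 0.587×G + 0.114×B
Gray = 0.299×39 + 0.587×212 + 0.114×154
Gray = 11.661 + 124.444 + 17.556
Gray = 153.661 → round half up → 154
Gray = 154


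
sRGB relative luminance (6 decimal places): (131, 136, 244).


Linearize each channel (sRGB transfer function): c = v/255; c_lin = c/12.92 if c ≤ 0.04045, else ((c+0.055)/1.055)^2.4
  R: 131/255 ≈ 0.513725 > 0.04045 → ((0.513725+0.055)/1.055)^2.4 ≈ 0.226966
  G: 136/255 ≈ 0.533333 > 0.04045 → ((0.533333+0.055)/1.055)^2.4 ≈ 0.246201
  B: 244/255 ≈ 0.956863 > 0.04045 → ((0.956863+0.055)/1.055)^2.4 ≈ 0.904661
R_lin = 0.226966, G_lin = 0.246201, B_lin = 0.904661
L = 0.2126×R + 0.7152×G + 0.0722×B
L = 0.2126×0.226966 + 0.7152×0.246201 + 0.0722×0.904661
L ≈ 0.289653
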